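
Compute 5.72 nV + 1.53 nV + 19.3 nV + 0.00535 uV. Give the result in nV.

In nV:
  5.72 nV → 5.72
  1.53 nV → 1.53
  19.3 nV → 19.3
  0.00535 uV = 0.00535e3 nV = 5.35
Sum: 5.72 + 1.53 + 19.3 + 5.35 = 31.9

31.9 nV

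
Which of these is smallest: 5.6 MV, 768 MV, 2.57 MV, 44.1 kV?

44.1 kV

5.6 MV = 5600000 V
768 MV = 768000000 V
2.57 MV = 2570000 V
44.1 kV = 44100 V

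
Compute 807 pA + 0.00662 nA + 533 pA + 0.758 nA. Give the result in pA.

2104.62 pA

In pA:
  807 pA → 807
  0.00662 nA = 0.00662e3 pA = 6.62
  533 pA → 533
  0.758 nA = 0.758e3 pA = 758
Sum: 807 + 6.62 + 533 + 758 = 2104.62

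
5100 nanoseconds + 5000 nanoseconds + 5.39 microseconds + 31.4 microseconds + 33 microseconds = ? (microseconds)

In microseconds:
  5100 nanoseconds = 5100e-3 microseconds = 5.1
  5000 nanoseconds = 5000e-3 microseconds = 5
  5.39 microseconds → 5.39
  31.4 microseconds → 31.4
  33 microseconds → 33
Sum: 5.1 + 5 + 5.39 + 31.4 + 33 = 79.89

79.89 microseconds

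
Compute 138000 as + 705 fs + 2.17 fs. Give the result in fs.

In fs:
  138000 as = 138000 × 10⁻³ fs = 138
  705 fs → 705
  2.17 fs → 2.17
Sum: 138 + 705 + 2.17 = 845.17

845.17 fs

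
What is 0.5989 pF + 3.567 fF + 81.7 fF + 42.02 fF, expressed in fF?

726.187 fF

In fF:
  0.5989 pF = 0.5989e3 fF = 598.9
  3.567 fF → 3.567
  81.7 fF → 81.7
  42.02 fF → 42.02
Sum: 598.9 + 3.567 + 81.7 + 42.02 = 726.187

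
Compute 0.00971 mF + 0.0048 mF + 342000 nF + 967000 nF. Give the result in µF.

In µF:
  0.00971 mF = 0.00971e3 µF = 9.71
  0.0048 mF = 0.0048e3 µF = 4.8
  342000 nF = 342000e-3 µF = 342
  967000 nF = 967000e-3 µF = 967
Sum: 9.71 + 4.8 + 342 + 967 = 1323.51

1323.51 µF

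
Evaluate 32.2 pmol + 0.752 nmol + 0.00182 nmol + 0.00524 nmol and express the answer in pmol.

In pmol:
  32.2 pmol → 32.2
  0.752 nmol = 0.752 × 10³ pmol = 752
  0.00182 nmol = 0.00182 × 10³ pmol = 1.82
  0.00524 nmol = 0.00524 × 10³ pmol = 5.24
Sum: 32.2 + 752 + 1.82 + 5.24 = 791.26

791.26 pmol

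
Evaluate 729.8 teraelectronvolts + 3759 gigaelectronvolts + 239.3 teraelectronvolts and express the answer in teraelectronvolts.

972.859 teraelectronvolts

In teraelectronvolts:
  729.8 teraelectronvolts → 729.8
  3759 gigaelectronvolts = 3759e-3 teraelectronvolts = 3.759
  239.3 teraelectronvolts → 239.3
Sum: 729.8 + 3.759 + 239.3 = 972.859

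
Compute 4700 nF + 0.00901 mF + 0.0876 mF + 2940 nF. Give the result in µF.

In µF:
  4700 nF = 4700e-3 µF = 4.7
  0.00901 mF = 0.00901e3 µF = 9.01
  0.0876 mF = 0.0876e3 µF = 87.6
  2940 nF = 2940e-3 µF = 2.94
Sum: 4.7 + 9.01 + 87.6 + 2.94 = 104.25

104.25 µF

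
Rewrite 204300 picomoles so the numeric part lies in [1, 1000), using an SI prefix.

204.3 nanomoles

= 204.3 × 10^-9 moles; 10^-9 is nano.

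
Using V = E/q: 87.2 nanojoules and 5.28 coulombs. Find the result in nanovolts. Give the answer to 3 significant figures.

(87.2 × 10⁻⁹) / (5.28) = 16.515 × 10⁻⁹ V

16.5 nanovolts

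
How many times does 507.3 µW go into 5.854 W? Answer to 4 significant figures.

11540

(5.854) / (507.3 × 10^-6) = 0.01154 × 10^6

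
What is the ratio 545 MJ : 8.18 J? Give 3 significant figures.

66600000

(545 × 10^6) / (8.18) = 66.63 × 10^6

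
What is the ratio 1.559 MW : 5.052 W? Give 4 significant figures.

308600

(1.559e6) / (5.052) = 0.30859e6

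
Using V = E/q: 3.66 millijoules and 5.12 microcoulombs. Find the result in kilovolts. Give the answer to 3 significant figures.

(3.66e-3) / (5.12e-6) = 0.71484e3 V

0.715 kilovolts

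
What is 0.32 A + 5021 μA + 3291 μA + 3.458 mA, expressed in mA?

In mA:
  0.32 A = 0.32e3 mA = 320
  5021 μA = 5021e-3 mA = 5.021
  3291 μA = 3291e-3 mA = 3.291
  3.458 mA → 3.458
Sum: 320 + 5.021 + 3.291 + 3.458 = 331.77

331.77 mA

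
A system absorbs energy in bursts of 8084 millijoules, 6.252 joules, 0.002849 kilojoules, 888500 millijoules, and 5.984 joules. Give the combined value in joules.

911.669 joules

In joules:
  8084 millijoules = 8084 × 10^-3 joules = 8.084
  6.252 joules → 6.252
  0.002849 kilojoules = 0.002849 × 10^3 joules = 2.849
  888500 millijoules = 888500 × 10^-3 joules = 888.5
  5.984 joules → 5.984
Sum: 8.084 + 6.252 + 2.849 + 888.5 + 5.984 = 911.669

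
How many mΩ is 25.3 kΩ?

25300000 mΩ

kilo = 10³, milli = 10⁻³; factor is 10⁶.
25.3 × 10⁶ = 25300000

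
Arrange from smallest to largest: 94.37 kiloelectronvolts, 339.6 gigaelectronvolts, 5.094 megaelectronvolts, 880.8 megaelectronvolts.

94.37 kiloelectronvolts < 5.094 megaelectronvolts < 880.8 megaelectronvolts < 339.6 gigaelectronvolts

94.37 kiloelectronvolts = 94370 electronvolts
339.6 gigaelectronvolts = 339600000000 electronvolts
5.094 megaelectronvolts = 5094000 electronvolts
880.8 megaelectronvolts = 880800000 electronvolts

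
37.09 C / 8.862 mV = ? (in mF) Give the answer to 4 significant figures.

(37.09) / (8.862e-3) = 4.18529e3 F

4185000 mF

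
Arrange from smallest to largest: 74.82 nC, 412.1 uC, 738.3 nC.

74.82 nC = 0.00000007482 C
412.1 uC = 0.0004121 C
738.3 nC = 0.0000007383 C

74.82 nC < 738.3 nC < 412.1 uC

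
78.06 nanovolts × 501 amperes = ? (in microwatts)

39.10806 microwatts

78.06 × 10^-9 × 501 = 39108.06 × 10^-9 W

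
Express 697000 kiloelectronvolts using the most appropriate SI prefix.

697 megaelectronvolts

= 697 × 10^6 electronvolts; 10^6 is mega.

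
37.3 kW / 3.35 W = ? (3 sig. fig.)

(37.3e3) / (3.35) = 11.13e3

11100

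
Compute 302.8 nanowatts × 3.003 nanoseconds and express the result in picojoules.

302.8 × 10^-9 × 3.003 × 10^-9 = 909.3084 × 10^-18 J

0.0009093084 picojoules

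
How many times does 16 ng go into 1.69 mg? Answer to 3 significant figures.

106000

(1.69 × 10⁻³) / (16 × 10⁻⁹) = 0.1056 × 10⁶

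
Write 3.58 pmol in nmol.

pico = 1e-12, nano = 1e-9; factor is 1e-3.
3.58 × 1e-3 = 0.00358

0.00358 nmol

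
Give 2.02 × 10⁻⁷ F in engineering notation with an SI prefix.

202 nF

= 202 × 10⁻⁹ F; 10⁻⁹ is nano.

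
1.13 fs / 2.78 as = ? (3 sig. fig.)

(1.13e-15) / (2.78e-18) = 0.4065e3

406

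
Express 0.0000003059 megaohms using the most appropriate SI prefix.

= 305.9e-3 ohms; 1e-3 is milli.

305.9 milliohms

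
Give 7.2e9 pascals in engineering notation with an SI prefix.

7.2 gigapascals

= 7.2e9 pascals; 1e9 is giga.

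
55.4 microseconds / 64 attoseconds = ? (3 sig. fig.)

(55.4e-6) / (64e-18) = 0.8656e12

866000000000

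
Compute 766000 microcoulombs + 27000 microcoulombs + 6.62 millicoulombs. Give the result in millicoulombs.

In millicoulombs:
  766000 microcoulombs = 766000 × 10⁻³ millicoulombs = 766
  27000 microcoulombs = 27000 × 10⁻³ millicoulombs = 27
  6.62 millicoulombs → 6.62
Sum: 766 + 27 + 6.62 = 799.62

799.62 millicoulombs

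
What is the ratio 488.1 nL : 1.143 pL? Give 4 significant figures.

(488.1e-9) / (1.143e-12) = 427.03e3

427000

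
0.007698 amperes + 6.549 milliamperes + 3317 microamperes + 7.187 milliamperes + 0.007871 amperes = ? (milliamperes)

32.622 milliamperes

In milliamperes:
  0.007698 amperes = 0.007698 × 10³ milliamperes = 7.698
  6.549 milliamperes → 6.549
  3317 microamperes = 3317 × 10⁻³ milliamperes = 3.317
  7.187 milliamperes → 7.187
  0.007871 amperes = 0.007871 × 10³ milliamperes = 7.871
Sum: 7.698 + 6.549 + 3.317 + 7.187 + 7.871 = 32.622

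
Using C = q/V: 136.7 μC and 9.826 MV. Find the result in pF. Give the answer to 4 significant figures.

13.91 pF

(136.7 × 10^-6) / (9.826 × 10^6) = 13.9121 × 10^-12 F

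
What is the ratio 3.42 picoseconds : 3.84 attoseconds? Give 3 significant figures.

891000

(3.42 × 10⁻¹²) / (3.84 × 10⁻¹⁸) = 0.8906 × 10⁶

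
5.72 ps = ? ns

pico = 10⁻¹², nano = 10⁻⁹; factor is 10⁻³.
5.72 × 10⁻³ = 0.00572

0.00572 ns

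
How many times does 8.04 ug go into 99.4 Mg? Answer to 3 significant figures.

12400000000000

(99.4 × 10⁶) / (8.04 × 10⁻⁶) = 12.36 × 10¹²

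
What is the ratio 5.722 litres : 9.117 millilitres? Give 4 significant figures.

627.6

(5.722) / (9.117 × 10^-3) = 0.62762 × 10^3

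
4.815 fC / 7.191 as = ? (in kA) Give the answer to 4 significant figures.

0.6696 kA

(4.815 × 10⁻¹⁵) / (7.191 × 10⁻¹⁸) = 0.669587 × 10³ A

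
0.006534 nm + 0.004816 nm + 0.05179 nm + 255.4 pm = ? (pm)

318.54 pm

In pm:
  0.006534 nm = 0.006534 × 10³ pm = 6.534
  0.004816 nm = 0.004816 × 10³ pm = 4.816
  0.05179 nm = 0.05179 × 10³ pm = 51.79
  255.4 pm → 255.4
Sum: 6.534 + 4.816 + 51.79 + 255.4 = 318.54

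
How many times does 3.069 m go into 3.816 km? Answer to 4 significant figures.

1243

(3.816 × 10^3) / (3.069) = 1.2434 × 10^3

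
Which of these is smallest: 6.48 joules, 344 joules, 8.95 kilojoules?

6.48 joules

6.48 joules = 6.48 joules
344 joules = 344 joules
8.95 kilojoules = 8950 joules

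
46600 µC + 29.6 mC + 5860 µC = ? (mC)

In mC:
  46600 µC = 46600 × 10^-3 mC = 46.6
  29.6 mC → 29.6
  5860 µC = 5860 × 10^-3 mC = 5.86
Sum: 46.6 + 29.6 + 5.86 = 82.06

82.06 mC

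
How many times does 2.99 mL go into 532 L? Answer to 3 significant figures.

(532) / (2.99e-3) = 177.9e3

178000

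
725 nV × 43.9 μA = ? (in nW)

0.0318275 nW

725 × 10^-9 × 43.9 × 10^-6 = 31827.5 × 10^-15 W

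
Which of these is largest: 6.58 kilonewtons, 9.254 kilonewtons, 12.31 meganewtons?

6.58 kilonewtons = 6580 newtons
9.254 kilonewtons = 9254 newtons
12.31 meganewtons = 12310000 newtons

12.31 meganewtons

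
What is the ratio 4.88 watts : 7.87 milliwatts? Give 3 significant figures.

(4.88) / (7.87e-3) = 0.6201e3

620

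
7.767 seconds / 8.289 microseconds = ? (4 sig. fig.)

937000

(7.767) / (8.289e-6) = 0.93702e6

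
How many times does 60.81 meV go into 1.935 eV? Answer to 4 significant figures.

(1.935) / (60.81 × 10⁻³) = 0.03182 × 10³

31.82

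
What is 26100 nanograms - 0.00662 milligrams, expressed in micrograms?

In micrograms:
  26100 nanograms = 26100 × 10⁻³ micrograms = 26.1
  0.00662 milligrams = 0.00662 × 10³ micrograms = 6.62
Difference: 26.1 - 6.62 = 19.48

19.48 micrograms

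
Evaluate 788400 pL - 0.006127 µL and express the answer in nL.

In nL:
  788400 pL = 788400 × 10⁻³ nL = 788.4
  0.006127 µL = 0.006127 × 10³ nL = 6.127
Difference: 788.4 - 6.127 = 782.273

782.273 nL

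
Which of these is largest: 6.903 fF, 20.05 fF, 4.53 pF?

6.903 fF = 0.000000000000006903 F
20.05 fF = 0.00000000000002005 F
4.53 pF = 0.00000000000453 F

4.53 pF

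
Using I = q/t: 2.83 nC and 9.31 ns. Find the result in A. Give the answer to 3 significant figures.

(2.83 × 10^-9) / (9.31 × 10^-9) = 0.30397 A

0.304 A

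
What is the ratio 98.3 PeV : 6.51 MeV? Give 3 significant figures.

15100000000

(98.3 × 10^15) / (6.51 × 10^6) = 15.1 × 10^9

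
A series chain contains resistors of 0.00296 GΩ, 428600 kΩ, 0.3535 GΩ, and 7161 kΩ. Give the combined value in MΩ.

In MΩ:
  0.00296 GΩ = 0.00296e3 MΩ = 2.96
  428600 kΩ = 428600e-3 MΩ = 428.6
  0.3535 GΩ = 0.3535e3 MΩ = 353.5
  7161 kΩ = 7161e-3 MΩ = 7.161
Sum: 2.96 + 428.6 + 353.5 + 7.161 = 792.221

792.221 MΩ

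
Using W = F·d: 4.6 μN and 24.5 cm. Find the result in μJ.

1.127 μJ

4.6 × 10^-6 × 24.5 × 10^-2 = 112.7 × 10^-8 J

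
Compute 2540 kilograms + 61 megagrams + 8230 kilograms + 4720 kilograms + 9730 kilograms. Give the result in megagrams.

86.22 megagrams

In megagrams:
  2540 kilograms = 2540 × 10^-3 megagrams = 2.54
  61 megagrams → 61
  8230 kilograms = 8230 × 10^-3 megagrams = 8.23
  4720 kilograms = 4720 × 10^-3 megagrams = 4.72
  9730 kilograms = 9730 × 10^-3 megagrams = 9.73
Sum: 2.54 + 61 + 8.23 + 4.72 + 9.73 = 86.22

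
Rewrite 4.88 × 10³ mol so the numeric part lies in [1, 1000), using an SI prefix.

= 4.88 × 10³ mol; 10³ is kilo.

4.88 kmol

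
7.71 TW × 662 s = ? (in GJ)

5104020 GJ

7.71e12 × 662 = 5104.02e12 J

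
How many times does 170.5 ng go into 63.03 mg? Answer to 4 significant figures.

(63.03e-3) / (170.5e-9) = 0.36968e6

369700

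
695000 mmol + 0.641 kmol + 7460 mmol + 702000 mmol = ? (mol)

2045.46 mol

In mol:
  695000 mmol = 695000 × 10⁻³ mol = 695
  0.641 kmol = 0.641 × 10³ mol = 641
  7460 mmol = 7460 × 10⁻³ mol = 7.46
  702000 mmol = 702000 × 10⁻³ mol = 702
Sum: 695 + 641 + 7.46 + 702 = 2045.46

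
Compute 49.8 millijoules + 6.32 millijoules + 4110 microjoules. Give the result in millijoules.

In millijoules:
  49.8 millijoules → 49.8
  6.32 millijoules → 6.32
  4110 microjoules = 4110 × 10⁻³ millijoules = 4.11
Sum: 49.8 + 6.32 + 4.11 = 60.23

60.23 millijoules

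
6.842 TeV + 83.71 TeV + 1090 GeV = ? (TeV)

In TeV:
  6.842 TeV → 6.842
  83.71 TeV → 83.71
  1090 GeV = 1090 × 10⁻³ TeV = 1.09
Sum: 6.842 + 83.71 + 1.09 = 91.642

91.642 TeV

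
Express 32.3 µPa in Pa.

0.0000323 Pa

micro = 10^-6, (no prefix) = 10^0; factor is 10^-6.
32.3 × 10^-6 = 0.0000323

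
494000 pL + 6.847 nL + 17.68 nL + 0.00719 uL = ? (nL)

In nL:
  494000 pL = 494000 × 10⁻³ nL = 494
  6.847 nL → 6.847
  17.68 nL → 17.68
  0.00719 uL = 0.00719 × 10³ nL = 7.19
Sum: 494 + 6.847 + 17.68 + 7.19 = 525.717

525.717 nL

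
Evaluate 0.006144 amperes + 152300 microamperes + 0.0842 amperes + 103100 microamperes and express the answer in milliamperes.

345.744 milliamperes

In milliamperes:
  0.006144 amperes = 0.006144 × 10³ milliamperes = 6.144
  152300 microamperes = 152300 × 10⁻³ milliamperes = 152.3
  0.0842 amperes = 0.0842 × 10³ milliamperes = 84.2
  103100 microamperes = 103100 × 10⁻³ milliamperes = 103.1
Sum: 6.144 + 152.3 + 84.2 + 103.1 = 345.744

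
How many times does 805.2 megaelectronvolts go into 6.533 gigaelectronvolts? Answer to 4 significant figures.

8.114

(6.533 × 10^9) / (805.2 × 10^6) = 0.0081135 × 10^3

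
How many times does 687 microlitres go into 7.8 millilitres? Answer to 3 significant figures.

(7.8 × 10⁻³) / (687 × 10⁻⁶) = 0.01135 × 10³

11.4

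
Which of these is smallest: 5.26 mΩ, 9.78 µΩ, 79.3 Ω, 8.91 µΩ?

8.91 µΩ

5.26 mΩ = 0.00526 Ω
9.78 µΩ = 0.00000978 Ω
79.3 Ω = 79.3 Ω
8.91 µΩ = 0.00000891 Ω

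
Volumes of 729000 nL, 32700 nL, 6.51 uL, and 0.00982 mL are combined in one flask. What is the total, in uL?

In uL:
  729000 nL = 729000e-3 uL = 729
  32700 nL = 32700e-3 uL = 32.7
  6.51 uL → 6.51
  0.00982 mL = 0.00982e3 uL = 9.82
Sum: 729 + 32.7 + 6.51 + 9.82 = 778.03

778.03 uL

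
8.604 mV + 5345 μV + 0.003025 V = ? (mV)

In mV:
  8.604 mV → 8.604
  5345 μV = 5345 × 10^-3 mV = 5.345
  0.003025 V = 0.003025 × 10^3 mV = 3.025
Sum: 8.604 + 5.345 + 3.025 = 16.974

16.974 mV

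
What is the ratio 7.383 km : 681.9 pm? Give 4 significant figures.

(7.383 × 10³) / (681.9 × 10⁻¹²) = 0.010827 × 10¹⁵

10830000000000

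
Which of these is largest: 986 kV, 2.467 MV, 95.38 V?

986 kV = 986000 V
2.467 MV = 2467000 V
95.38 V = 95.38 V

2.467 MV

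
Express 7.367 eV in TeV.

0.000000000007367 TeV

(no prefix) = 1e0, tera = 1e12; factor is 1e-12.
7.367 × 1e-12 = 0.000000000007367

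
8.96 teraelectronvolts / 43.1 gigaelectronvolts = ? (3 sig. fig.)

(8.96e12) / (43.1e9) = 0.2079e3

208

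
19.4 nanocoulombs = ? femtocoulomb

nano = 10⁻⁹, femto = 10⁻¹⁵; factor is 10⁶.
19.4 × 10⁶ = 19400000

19400000 femtocoulombs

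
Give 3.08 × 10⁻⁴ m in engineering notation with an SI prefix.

= 308 × 10⁻⁶ m; 10⁻⁶ is micro.

308 µm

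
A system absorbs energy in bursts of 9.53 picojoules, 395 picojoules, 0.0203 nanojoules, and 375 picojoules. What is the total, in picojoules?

799.83 picojoules

In picojoules:
  9.53 picojoules → 9.53
  395 picojoules → 395
  0.0203 nanojoules = 0.0203 × 10³ picojoules = 20.3
  375 picojoules → 375
Sum: 9.53 + 395 + 20.3 + 375 = 799.83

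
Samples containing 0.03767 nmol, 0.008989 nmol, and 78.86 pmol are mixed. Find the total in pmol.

In pmol:
  0.03767 nmol = 0.03767 × 10³ pmol = 37.67
  0.008989 nmol = 0.008989 × 10³ pmol = 8.989
  78.86 pmol → 78.86
Sum: 37.67 + 8.989 + 78.86 = 125.519

125.519 pmol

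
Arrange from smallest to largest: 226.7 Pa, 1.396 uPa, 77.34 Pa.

1.396 uPa < 77.34 Pa < 226.7 Pa

226.7 Pa = 226.7 Pa
1.396 uPa = 0.000001396 Pa
77.34 Pa = 77.34 Pa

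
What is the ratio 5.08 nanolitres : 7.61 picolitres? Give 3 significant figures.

(5.08e-9) / (7.61e-12) = 0.6675e3

668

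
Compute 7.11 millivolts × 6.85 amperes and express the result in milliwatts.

48.7035 milliwatts

7.11e-3 × 6.85 = 48.7035e-3 W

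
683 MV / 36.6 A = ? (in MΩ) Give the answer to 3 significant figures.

(683 × 10^6) / (36.6) = 18.661 × 10^6 Ω

18.7 MΩ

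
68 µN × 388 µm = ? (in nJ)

68 × 10⁻⁶ × 388 × 10⁻⁶ = 26384 × 10⁻¹² J

26.384 nJ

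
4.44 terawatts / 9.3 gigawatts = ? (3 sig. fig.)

(4.44 × 10¹²) / (9.3 × 10⁹) = 0.4774 × 10³

477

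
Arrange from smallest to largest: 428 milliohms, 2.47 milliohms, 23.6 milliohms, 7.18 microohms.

7.18 microohms < 2.47 milliohms < 23.6 milliohms < 428 milliohms

428 milliohms = 0.428 ohms
2.47 milliohms = 0.00247 ohms
23.6 milliohms = 0.0236 ohms
7.18 microohms = 0.00000718 ohms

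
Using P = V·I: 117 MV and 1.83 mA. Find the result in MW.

117 × 10^6 × 1.83 × 10^-3 = 214.11 × 10^3 W

0.21411 MW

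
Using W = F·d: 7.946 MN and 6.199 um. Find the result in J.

7.946 × 10⁶ × 6.199 × 10⁻⁶ = 49.257254 J

49.257254 J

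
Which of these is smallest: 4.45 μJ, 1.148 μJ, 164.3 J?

4.45 μJ = 0.00000445 J
1.148 μJ = 0.000001148 J
164.3 J = 164.3 J

1.148 μJ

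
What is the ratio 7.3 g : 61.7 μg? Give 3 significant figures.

118000

(7.3) / (61.7 × 10⁻⁶) = 0.1183 × 10⁶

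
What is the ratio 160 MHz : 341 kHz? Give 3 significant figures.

469

(160 × 10^6) / (341 × 10^3) = 0.4692 × 10^3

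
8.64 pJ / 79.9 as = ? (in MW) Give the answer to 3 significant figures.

(8.64e-12) / (79.9e-18) = 0.10814e6 W

0.108 MW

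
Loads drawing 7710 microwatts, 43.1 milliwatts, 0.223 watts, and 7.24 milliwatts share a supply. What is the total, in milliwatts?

In milliwatts:
  7710 microwatts = 7710e-3 milliwatts = 7.71
  43.1 milliwatts → 43.1
  0.223 watts = 0.223e3 milliwatts = 223
  7.24 milliwatts → 7.24
Sum: 7.71 + 43.1 + 223 + 7.24 = 281.05

281.05 milliwatts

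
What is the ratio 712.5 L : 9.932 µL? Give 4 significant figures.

71740000

(712.5) / (9.932e-6) = 71.738e6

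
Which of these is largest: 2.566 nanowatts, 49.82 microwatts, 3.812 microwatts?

49.82 microwatts

2.566 nanowatts = 0.000000002566 watts
49.82 microwatts = 0.00004982 watts
3.812 microwatts = 0.000003812 watts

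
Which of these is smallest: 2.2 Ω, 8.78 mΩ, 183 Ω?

2.2 Ω = 2.2 Ω
8.78 mΩ = 0.00878 Ω
183 Ω = 183 Ω

8.78 mΩ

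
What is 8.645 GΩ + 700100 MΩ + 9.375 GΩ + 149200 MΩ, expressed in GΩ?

867.32 GΩ

In GΩ:
  8.645 GΩ → 8.645
  700100 MΩ = 700100 × 10^-3 GΩ = 700.1
  9.375 GΩ → 9.375
  149200 MΩ = 149200 × 10^-3 GΩ = 149.2
Sum: 8.645 + 700.1 + 9.375 + 149.2 = 867.32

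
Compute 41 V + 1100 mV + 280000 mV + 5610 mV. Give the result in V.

327.71 V

In V:
  41 V → 41
  1100 mV = 1100 × 10⁻³ V = 1.1
  280000 mV = 280000 × 10⁻³ V = 280
  5610 mV = 5610 × 10⁻³ V = 5.61
Sum: 41 + 1.1 + 280 + 5.61 = 327.71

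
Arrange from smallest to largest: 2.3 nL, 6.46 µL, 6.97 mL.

2.3 nL < 6.46 µL < 6.97 mL

2.3 nL = 0.0000000023 L
6.46 µL = 0.00000646 L
6.97 mL = 0.00697 L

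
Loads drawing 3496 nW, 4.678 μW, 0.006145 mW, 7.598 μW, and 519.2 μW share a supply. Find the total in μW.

In μW:
  3496 nW = 3496e-3 μW = 3.496
  4.678 μW → 4.678
  0.006145 mW = 0.006145e3 μW = 6.145
  7.598 μW → 7.598
  519.2 μW → 519.2
Sum: 3.496 + 4.678 + 6.145 + 7.598 + 519.2 = 541.117

541.117 μW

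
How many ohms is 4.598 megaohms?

mega = 1e6, (no prefix) = 1e0; factor is 1e6.
4.598 × 1e6 = 4598000

4598000 ohms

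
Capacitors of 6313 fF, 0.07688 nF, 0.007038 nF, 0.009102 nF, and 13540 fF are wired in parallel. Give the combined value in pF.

112.873 pF

In pF:
  6313 fF = 6313 × 10⁻³ pF = 6.313
  0.07688 nF = 0.07688 × 10³ pF = 76.88
  0.007038 nF = 0.007038 × 10³ pF = 7.038
  0.009102 nF = 0.009102 × 10³ pF = 9.102
  13540 fF = 13540 × 10⁻³ pF = 13.54
Sum: 6.313 + 76.88 + 7.038 + 9.102 + 13.54 = 112.873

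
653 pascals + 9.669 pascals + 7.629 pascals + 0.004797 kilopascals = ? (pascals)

In pascals:
  653 pascals → 653
  9.669 pascals → 9.669
  7.629 pascals → 7.629
  0.004797 kilopascals = 0.004797 × 10^3 pascals = 4.797
Sum: 653 + 9.669 + 7.629 + 4.797 = 675.095

675.095 pascals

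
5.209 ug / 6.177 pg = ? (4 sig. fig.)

843300

(5.209 × 10⁻⁶) / (6.177 × 10⁻¹²) = 0.84329 × 10⁶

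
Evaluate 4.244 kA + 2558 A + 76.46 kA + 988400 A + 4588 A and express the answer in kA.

1076.25 kA

In kA:
  4.244 kA → 4.244
  2558 A = 2558e-3 kA = 2.558
  76.46 kA → 76.46
  988400 A = 988400e-3 kA = 988.4
  4588 A = 4588e-3 kA = 4.588
Sum: 4.244 + 2.558 + 76.46 + 988.4 + 4.588 = 1076.25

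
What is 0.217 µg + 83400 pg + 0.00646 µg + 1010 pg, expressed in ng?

In ng:
  0.217 µg = 0.217 × 10³ ng = 217
  83400 pg = 83400 × 10⁻³ ng = 83.4
  0.00646 µg = 0.00646 × 10³ ng = 6.46
  1010 pg = 1010 × 10⁻³ ng = 1.01
Sum: 217 + 83.4 + 6.46 + 1.01 = 307.87

307.87 ng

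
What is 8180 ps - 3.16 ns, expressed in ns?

5.02 ns

In ns:
  8180 ps = 8180e-3 ns = 8.18
  3.16 ns → 3.16
Difference: 8.18 - 3.16 = 5.02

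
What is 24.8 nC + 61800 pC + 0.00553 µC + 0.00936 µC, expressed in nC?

101.49 nC

In nC:
  24.8 nC → 24.8
  61800 pC = 61800e-3 nC = 61.8
  0.00553 µC = 0.00553e3 nC = 5.53
  0.00936 µC = 0.00936e3 nC = 9.36
Sum: 24.8 + 61.8 + 5.53 + 9.36 = 101.49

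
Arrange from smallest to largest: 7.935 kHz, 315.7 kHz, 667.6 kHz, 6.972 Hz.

6.972 Hz < 7.935 kHz < 315.7 kHz < 667.6 kHz

7.935 kHz = 7935 Hz
315.7 kHz = 315700 Hz
667.6 kHz = 667600 Hz
6.972 Hz = 6.972 Hz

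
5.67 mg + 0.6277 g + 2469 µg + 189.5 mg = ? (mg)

In mg:
  5.67 mg → 5.67
  0.6277 g = 0.6277e3 mg = 627.7
  2469 µg = 2469e-3 mg = 2.469
  189.5 mg → 189.5
Sum: 5.67 + 627.7 + 2.469 + 189.5 = 825.339

825.339 mg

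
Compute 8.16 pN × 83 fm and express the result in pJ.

8.16 × 10⁻¹² × 83 × 10⁻¹⁵ = 677.28 × 10⁻²⁷ J

0.00000000000067728 pJ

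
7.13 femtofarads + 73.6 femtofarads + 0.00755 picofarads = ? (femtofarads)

88.28 femtofarads

In femtofarads:
  7.13 femtofarads → 7.13
  73.6 femtofarads → 73.6
  0.00755 picofarads = 0.00755e3 femtofarads = 7.55
Sum: 7.13 + 73.6 + 7.55 = 88.28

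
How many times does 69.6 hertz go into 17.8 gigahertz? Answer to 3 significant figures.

256000000

(17.8 × 10^9) / (69.6) = 0.2557 × 10^9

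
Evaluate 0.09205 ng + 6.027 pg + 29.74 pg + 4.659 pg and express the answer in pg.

132.476 pg

In pg:
  0.09205 ng = 0.09205e3 pg = 92.05
  6.027 pg → 6.027
  29.74 pg → 29.74
  4.659 pg → 4.659
Sum: 92.05 + 6.027 + 29.74 + 4.659 = 132.476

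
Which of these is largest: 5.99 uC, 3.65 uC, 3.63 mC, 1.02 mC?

5.99 uC = 0.00000599 C
3.65 uC = 0.00000365 C
3.63 mC = 0.00363 C
1.02 mC = 0.00102 C

3.63 mC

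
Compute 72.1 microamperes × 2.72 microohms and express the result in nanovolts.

72.1 × 10⁻⁶ × 2.72 × 10⁻⁶ = 196.112 × 10⁻¹² V

0.196112 nanovolts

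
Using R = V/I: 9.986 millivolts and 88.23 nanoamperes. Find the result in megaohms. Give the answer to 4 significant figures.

0.1132 megaohms

(9.986e-3) / (88.23e-9) = 0.113181e6 Ω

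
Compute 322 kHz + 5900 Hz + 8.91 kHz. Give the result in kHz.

336.81 kHz

In kHz:
  322 kHz → 322
  5900 Hz = 5900e-3 kHz = 5.9
  8.91 kHz → 8.91
Sum: 322 + 5.9 + 8.91 = 336.81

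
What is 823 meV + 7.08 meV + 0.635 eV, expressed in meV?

1465.08 meV

In meV:
  823 meV → 823
  7.08 meV → 7.08
  0.635 eV = 0.635 × 10^3 meV = 635
Sum: 823 + 7.08 + 635 = 1465.08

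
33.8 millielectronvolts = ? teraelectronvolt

milli = 10⁻³, tera = 10¹²; factor is 10⁻¹⁵.
33.8 × 10⁻¹⁵ = 0.0000000000000338

0.0000000000000338 teraelectronvolts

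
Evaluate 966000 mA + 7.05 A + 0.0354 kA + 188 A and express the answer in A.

In A:
  966000 mA = 966000 × 10^-3 A = 966
  7.05 A → 7.05
  0.0354 kA = 0.0354 × 10^3 A = 35.4
  188 A → 188
Sum: 966 + 7.05 + 35.4 + 188 = 1196.45

1196.45 A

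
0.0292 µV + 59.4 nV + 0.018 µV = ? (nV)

In nV:
  0.0292 µV = 0.0292 × 10^3 nV = 29.2
  59.4 nV → 59.4
  0.018 µV = 0.018 × 10^3 nV = 18
Sum: 29.2 + 59.4 + 18 = 106.6

106.6 nV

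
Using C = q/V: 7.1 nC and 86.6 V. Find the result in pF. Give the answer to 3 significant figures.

(7.1 × 10^-9) / (86.6) = 0.081986 × 10^-9 F

82.0 pF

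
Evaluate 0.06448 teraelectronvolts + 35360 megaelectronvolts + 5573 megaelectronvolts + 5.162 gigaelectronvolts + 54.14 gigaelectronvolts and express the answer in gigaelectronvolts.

In gigaelectronvolts:
  0.06448 teraelectronvolts = 0.06448e3 gigaelectronvolts = 64.48
  35360 megaelectronvolts = 35360e-3 gigaelectronvolts = 35.36
  5573 megaelectronvolts = 5573e-3 gigaelectronvolts = 5.573
  5.162 gigaelectronvolts → 5.162
  54.14 gigaelectronvolts → 54.14
Sum: 64.48 + 35.36 + 5.573 + 5.162 + 54.14 = 164.715

164.715 gigaelectronvolts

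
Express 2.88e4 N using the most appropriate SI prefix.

= 28.8e3 N; 1e3 is kilo.

28.8 kN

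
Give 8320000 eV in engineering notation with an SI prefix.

= 8.32 × 10^6 eV; 10^6 is mega.

8.32 MeV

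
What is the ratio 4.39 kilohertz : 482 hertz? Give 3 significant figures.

9.11

(4.39e3) / (482) = 0.009108e3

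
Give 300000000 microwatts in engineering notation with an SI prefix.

= 300 watts; mantissa already in [1, 1000).

300 watts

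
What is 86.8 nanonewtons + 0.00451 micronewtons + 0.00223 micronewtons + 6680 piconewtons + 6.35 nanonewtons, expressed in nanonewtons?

In nanonewtons:
  86.8 nanonewtons → 86.8
  0.00451 micronewtons = 0.00451e3 nanonewtons = 4.51
  0.00223 micronewtons = 0.00223e3 nanonewtons = 2.23
  6680 piconewtons = 6680e-3 nanonewtons = 6.68
  6.35 nanonewtons → 6.35
Sum: 86.8 + 4.51 + 2.23 + 6.68 + 6.35 = 106.57

106.57 nanonewtons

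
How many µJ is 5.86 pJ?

pico = 10⁻¹², micro = 10⁻⁶; factor is 10⁻⁶.
5.86 × 10⁻⁶ = 0.00000586

0.00000586 µJ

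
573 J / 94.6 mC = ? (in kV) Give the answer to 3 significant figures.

(573) / (94.6 × 10⁻³) = 6.0571 × 10³ V

6.06 kV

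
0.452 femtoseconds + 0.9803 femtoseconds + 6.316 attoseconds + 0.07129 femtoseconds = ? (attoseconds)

In attoseconds:
  0.452 femtoseconds = 0.452e3 attoseconds = 452
  0.9803 femtoseconds = 0.9803e3 attoseconds = 980.3
  6.316 attoseconds → 6.316
  0.07129 femtoseconds = 0.07129e3 attoseconds = 71.29
Sum: 452 + 980.3 + 6.316 + 71.29 = 1509.906

1509.906 attoseconds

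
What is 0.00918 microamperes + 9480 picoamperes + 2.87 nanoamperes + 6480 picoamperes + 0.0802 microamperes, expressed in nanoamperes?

In nanoamperes:
  0.00918 microamperes = 0.00918 × 10^3 nanoamperes = 9.18
  9480 picoamperes = 9480 × 10^-3 nanoamperes = 9.48
  2.87 nanoamperes → 2.87
  6480 picoamperes = 6480 × 10^-3 nanoamperes = 6.48
  0.0802 microamperes = 0.0802 × 10^3 nanoamperes = 80.2
Sum: 9.18 + 9.48 + 2.87 + 6.48 + 80.2 = 108.21

108.21 nanoamperes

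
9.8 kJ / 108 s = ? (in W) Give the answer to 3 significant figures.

90.7 W

(9.8e3) / (108) = 0.090741e3 W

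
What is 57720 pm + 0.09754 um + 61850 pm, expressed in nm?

217.11 nm

In nm:
  57720 pm = 57720 × 10^-3 nm = 57.72
  0.09754 um = 0.09754 × 10^3 nm = 97.54
  61850 pm = 61850 × 10^-3 nm = 61.85
Sum: 57.72 + 97.54 + 61.85 = 217.11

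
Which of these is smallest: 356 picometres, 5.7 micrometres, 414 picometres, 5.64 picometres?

356 picometres = 0.000000000356 metres
5.7 micrometres = 0.0000057 metres
414 picometres = 0.000000000414 metres
5.64 picometres = 0.00000000000564 metres

5.64 picometres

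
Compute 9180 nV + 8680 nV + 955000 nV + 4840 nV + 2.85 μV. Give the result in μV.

980.55 μV

In μV:
  9180 nV = 9180 × 10⁻³ μV = 9.18
  8680 nV = 8680 × 10⁻³ μV = 8.68
  955000 nV = 955000 × 10⁻³ μV = 955
  4840 nV = 4840 × 10⁻³ μV = 4.84
  2.85 μV → 2.85
Sum: 9.18 + 8.68 + 955 + 4.84 + 2.85 = 980.55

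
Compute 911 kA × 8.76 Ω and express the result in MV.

7.98036 MV

911e3 × 8.76 = 7980.36e3 V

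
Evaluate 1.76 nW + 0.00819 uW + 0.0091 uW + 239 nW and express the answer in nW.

258.05 nW

In nW:
  1.76 nW → 1.76
  0.00819 uW = 0.00819e3 nW = 8.19
  0.0091 uW = 0.0091e3 nW = 9.1
  239 nW → 239
Sum: 1.76 + 8.19 + 9.1 + 239 = 258.05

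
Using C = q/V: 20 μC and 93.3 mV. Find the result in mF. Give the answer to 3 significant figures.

(20e-6) / (93.3e-3) = 0.21436e-3 F

0.214 mF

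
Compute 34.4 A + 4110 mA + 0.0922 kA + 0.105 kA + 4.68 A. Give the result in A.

In A:
  34.4 A → 34.4
  4110 mA = 4110 × 10⁻³ A = 4.11
  0.0922 kA = 0.0922 × 10³ A = 92.2
  0.105 kA = 0.105 × 10³ A = 105
  4.68 A → 4.68
Sum: 34.4 + 4.11 + 92.2 + 105 + 4.68 = 240.39

240.39 A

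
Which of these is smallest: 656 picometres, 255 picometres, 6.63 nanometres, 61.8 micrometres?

255 picometres

656 picometres = 0.000000000656 metres
255 picometres = 0.000000000255 metres
6.63 nanometres = 0.00000000663 metres
61.8 micrometres = 0.0000618 metres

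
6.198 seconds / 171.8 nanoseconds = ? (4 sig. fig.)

36080000

(6.198) / (171.8 × 10⁻⁹) = 0.036077 × 10⁹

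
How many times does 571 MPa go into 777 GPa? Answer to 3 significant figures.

(777e9) / (571e6) = 1.361e3

1360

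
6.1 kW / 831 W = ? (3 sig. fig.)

(6.1 × 10^3) / (831) = 0.007341 × 10^3

7.34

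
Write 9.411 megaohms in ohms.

mega = 10⁶, (no prefix) = 10⁰; factor is 10⁶.
9.411 × 10⁶ = 9411000

9411000 ohms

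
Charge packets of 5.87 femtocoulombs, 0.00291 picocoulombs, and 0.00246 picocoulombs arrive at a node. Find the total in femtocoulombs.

In femtocoulombs:
  5.87 femtocoulombs → 5.87
  0.00291 picocoulombs = 0.00291 × 10³ femtocoulombs = 2.91
  0.00246 picocoulombs = 0.00246 × 10³ femtocoulombs = 2.46
Sum: 5.87 + 2.91 + 2.46 = 11.24

11.24 femtocoulombs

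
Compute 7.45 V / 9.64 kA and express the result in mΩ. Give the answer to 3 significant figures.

0.773 mΩ

(7.45) / (9.64 × 10³) = 0.77282 × 10⁻³ Ω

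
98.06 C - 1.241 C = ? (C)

96.819 C

In C:
  98.06 C → 98.06
  1.241 C → 1.241
Difference: 98.06 - 1.241 = 96.819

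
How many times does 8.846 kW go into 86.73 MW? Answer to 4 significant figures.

(86.73e6) / (8.846e3) = 9.8044e3

9804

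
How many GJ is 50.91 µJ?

micro = 1e-6, giga = 1e9; factor is 1e-15.
50.91 × 1e-15 = 0.00000000000005091

0.00000000000005091 GJ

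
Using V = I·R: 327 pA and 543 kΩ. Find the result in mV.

0.177561 mV

327 × 10⁻¹² × 543 × 10³ = 177561 × 10⁻⁹ V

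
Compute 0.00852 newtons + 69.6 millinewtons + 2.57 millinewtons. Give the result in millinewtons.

80.69 millinewtons

In millinewtons:
  0.00852 newtons = 0.00852 × 10^3 millinewtons = 8.52
  69.6 millinewtons → 69.6
  2.57 millinewtons → 2.57
Sum: 8.52 + 69.6 + 2.57 = 80.69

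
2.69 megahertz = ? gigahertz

mega = 10⁶, giga = 10⁹; factor is 10⁻³.
2.69 × 10⁻³ = 0.00269

0.00269 gigahertz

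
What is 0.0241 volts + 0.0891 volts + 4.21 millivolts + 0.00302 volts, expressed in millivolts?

In millivolts:
  0.0241 volts = 0.0241 × 10³ millivolts = 24.1
  0.0891 volts = 0.0891 × 10³ millivolts = 89.1
  4.21 millivolts → 4.21
  0.00302 volts = 0.00302 × 10³ millivolts = 3.02
Sum: 24.1 + 89.1 + 4.21 + 3.02 = 120.43

120.43 millivolts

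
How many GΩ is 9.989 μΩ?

0.000000000000009989 GΩ

micro = 1e-6, giga = 1e9; factor is 1e-15.
9.989 × 1e-15 = 0.000000000000009989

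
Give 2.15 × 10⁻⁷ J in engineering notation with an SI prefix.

215 nJ

= 215 × 10⁻⁹ J; 10⁻⁹ is nano.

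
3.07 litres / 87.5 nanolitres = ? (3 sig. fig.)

(3.07) / (87.5 × 10^-9) = 0.03509 × 10^9

35100000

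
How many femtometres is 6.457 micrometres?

micro = 10^-6, femto = 10^-15; factor is 10^9.
6.457 × 10^9 = 6457000000

6457000000 femtometres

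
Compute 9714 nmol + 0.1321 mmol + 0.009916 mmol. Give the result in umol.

151.73 umol

In umol:
  9714 nmol = 9714 × 10⁻³ umol = 9.714
  0.1321 mmol = 0.1321 × 10³ umol = 132.1
  0.009916 mmol = 0.009916 × 10³ umol = 9.916
Sum: 9.714 + 132.1 + 9.916 = 151.73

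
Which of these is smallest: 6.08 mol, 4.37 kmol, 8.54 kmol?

6.08 mol

6.08 mol = 6.08 mol
4.37 kmol = 4370 mol
8.54 kmol = 8540 mol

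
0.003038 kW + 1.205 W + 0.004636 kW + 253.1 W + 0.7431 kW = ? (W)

In W:
  0.003038 kW = 0.003038 × 10^3 W = 3.038
  1.205 W → 1.205
  0.004636 kW = 0.004636 × 10^3 W = 4.636
  253.1 W → 253.1
  0.7431 kW = 0.7431 × 10^3 W = 743.1
Sum: 3.038 + 1.205 + 4.636 + 253.1 + 743.1 = 1005.079

1005.079 W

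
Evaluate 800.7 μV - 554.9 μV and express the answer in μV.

245.8 μV

In μV:
  800.7 μV → 800.7
  554.9 μV → 554.9
Difference: 800.7 - 554.9 = 245.8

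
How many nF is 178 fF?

femto = 10⁻¹⁵, nano = 10⁻⁹; factor is 10⁻⁶.
178 × 10⁻⁶ = 0.000178

0.000178 nF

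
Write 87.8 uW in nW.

micro = 10^-6, nano = 10^-9; factor is 10^3.
87.8 × 10^3 = 87800

87800 nW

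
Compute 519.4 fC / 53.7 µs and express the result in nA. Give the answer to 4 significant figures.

9.672 nA

(519.4 × 10⁻¹⁵) / (53.7 × 10⁻⁶) = 9.67225 × 10⁻⁹ A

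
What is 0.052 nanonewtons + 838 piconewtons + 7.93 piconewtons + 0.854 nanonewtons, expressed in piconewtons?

1751.93 piconewtons

In piconewtons:
  0.052 nanonewtons = 0.052 × 10³ piconewtons = 52
  838 piconewtons → 838
  7.93 piconewtons → 7.93
  0.854 nanonewtons = 0.854 × 10³ piconewtons = 854
Sum: 52 + 838 + 7.93 + 854 = 1751.93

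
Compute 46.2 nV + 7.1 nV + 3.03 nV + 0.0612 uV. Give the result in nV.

In nV:
  46.2 nV → 46.2
  7.1 nV → 7.1
  3.03 nV → 3.03
  0.0612 uV = 0.0612 × 10^3 nV = 61.2
Sum: 46.2 + 7.1 + 3.03 + 61.2 = 117.53

117.53 nV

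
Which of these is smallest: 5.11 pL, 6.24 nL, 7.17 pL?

5.11 pL = 0.00000000000511 L
6.24 nL = 0.00000000624 L
7.17 pL = 0.00000000000717 L

5.11 pL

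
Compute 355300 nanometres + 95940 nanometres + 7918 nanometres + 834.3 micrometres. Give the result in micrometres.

In micrometres:
  355300 nanometres = 355300 × 10⁻³ micrometres = 355.3
  95940 nanometres = 95940 × 10⁻³ micrometres = 95.94
  7918 nanometres = 7918 × 10⁻³ micrometres = 7.918
  834.3 micrometres → 834.3
Sum: 355.3 + 95.94 + 7.918 + 834.3 = 1293.458

1293.458 micrometres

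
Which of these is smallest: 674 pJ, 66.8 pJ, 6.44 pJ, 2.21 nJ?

6.44 pJ

674 pJ = 0.000000000674 J
66.8 pJ = 0.0000000000668 J
6.44 pJ = 0.00000000000644 J
2.21 nJ = 0.00000000221 J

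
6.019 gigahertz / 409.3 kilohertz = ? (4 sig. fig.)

14710

(6.019e9) / (409.3e3) = 0.014706e6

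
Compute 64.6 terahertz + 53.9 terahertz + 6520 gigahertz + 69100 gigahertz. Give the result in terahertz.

In terahertz:
  64.6 terahertz → 64.6
  53.9 terahertz → 53.9
  6520 gigahertz = 6520 × 10⁻³ terahertz = 6.52
  69100 gigahertz = 69100 × 10⁻³ terahertz = 69.1
Sum: 64.6 + 53.9 + 6.52 + 69.1 = 194.12

194.12 terahertz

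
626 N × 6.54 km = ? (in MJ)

4.09404 MJ

626 × 6.54e3 = 4094.04e3 J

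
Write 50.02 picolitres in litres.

0.00000000005002 litres

pico = 10^-12, (no prefix) = 10^0; factor is 10^-12.
50.02 × 10^-12 = 0.00000000005002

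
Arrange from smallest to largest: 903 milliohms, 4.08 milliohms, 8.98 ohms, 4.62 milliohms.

903 milliohms = 0.903 ohms
4.08 milliohms = 0.00408 ohms
8.98 ohms = 8.98 ohms
4.62 milliohms = 0.00462 ohms

4.08 milliohms < 4.62 milliohms < 903 milliohms < 8.98 ohms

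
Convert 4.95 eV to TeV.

(no prefix) = 1e0, tera = 1e12; factor is 1e-12.
4.95 × 1e-12 = 0.00000000000495

0.00000000000495 TeV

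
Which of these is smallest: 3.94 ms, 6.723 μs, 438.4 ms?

6.723 μs

3.94 ms = 0.00394 s
6.723 μs = 0.000006723 s
438.4 ms = 0.4384 s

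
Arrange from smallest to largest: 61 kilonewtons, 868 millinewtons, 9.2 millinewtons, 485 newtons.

61 kilonewtons = 61000 newtons
868 millinewtons = 0.868 newtons
9.2 millinewtons = 0.0092 newtons
485 newtons = 485 newtons

9.2 millinewtons < 868 millinewtons < 485 newtons < 61 kilonewtons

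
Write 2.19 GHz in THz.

giga = 10^9, tera = 10^12; factor is 10^-3.
2.19 × 10^-3 = 0.00219

0.00219 THz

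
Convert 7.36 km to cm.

kilo = 10^3, centi = 10^-2; factor is 10^5.
7.36 × 10^5 = 736000

736000 cm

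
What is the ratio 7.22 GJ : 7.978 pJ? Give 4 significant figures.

905000000000000000000

(7.22e9) / (7.978e-12) = 0.90499e21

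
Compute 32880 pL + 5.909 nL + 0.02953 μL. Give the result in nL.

68.319 nL

In nL:
  32880 pL = 32880e-3 nL = 32.88
  5.909 nL → 5.909
  0.02953 μL = 0.02953e3 nL = 29.53
Sum: 32.88 + 5.909 + 29.53 = 68.319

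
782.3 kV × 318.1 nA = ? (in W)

782.3 × 10^3 × 318.1 × 10^-9 = 248849.63 × 10^-6 W

0.24884963 W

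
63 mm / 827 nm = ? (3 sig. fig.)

(63 × 10⁻³) / (827 × 10⁻⁹) = 0.07618 × 10⁶

76200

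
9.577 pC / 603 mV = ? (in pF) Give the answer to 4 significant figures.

(9.577e-12) / (603e-3) = 0.0158823e-9 F

15.88 pF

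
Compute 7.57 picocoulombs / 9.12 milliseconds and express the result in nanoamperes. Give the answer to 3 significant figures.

(7.57e-12) / (9.12e-3) = 0.83004e-9 A

0.830 nanoamperes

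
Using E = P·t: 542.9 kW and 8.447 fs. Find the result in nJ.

542.9 × 10³ × 8.447 × 10⁻¹⁵ = 4585.8763 × 10⁻¹² J

4.5858763 nJ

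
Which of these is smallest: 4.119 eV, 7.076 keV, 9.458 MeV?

4.119 eV

4.119 eV = 4.119 eV
7.076 keV = 7076 eV
9.458 MeV = 9458000 eV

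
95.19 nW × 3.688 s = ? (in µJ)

95.19e-9 × 3.688 = 351.06072e-9 J

0.35106072 µJ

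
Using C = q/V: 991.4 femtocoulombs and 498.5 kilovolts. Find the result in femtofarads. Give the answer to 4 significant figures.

0.001989 femtofarads

(991.4 × 10^-15) / (498.5 × 10^3) = 1.98877 × 10^-18 F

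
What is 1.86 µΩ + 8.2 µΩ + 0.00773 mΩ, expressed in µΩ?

17.79 µΩ

In µΩ:
  1.86 µΩ → 1.86
  8.2 µΩ → 8.2
  0.00773 mΩ = 0.00773 × 10^3 µΩ = 7.73
Sum: 1.86 + 8.2 + 7.73 = 17.79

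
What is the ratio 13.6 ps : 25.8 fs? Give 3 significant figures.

(13.6e-12) / (25.8e-15) = 0.5271e3

527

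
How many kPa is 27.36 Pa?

0.02736 kPa

(no prefix) = 10^0, kilo = 10^3; factor is 10^-3.
27.36 × 10^-3 = 0.02736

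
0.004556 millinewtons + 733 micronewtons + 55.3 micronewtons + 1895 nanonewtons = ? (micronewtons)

In micronewtons:
  0.004556 millinewtons = 0.004556 × 10³ micronewtons = 4.556
  733 micronewtons → 733
  55.3 micronewtons → 55.3
  1895 nanonewtons = 1895 × 10⁻³ micronewtons = 1.895
Sum: 4.556 + 733 + 55.3 + 1.895 = 794.751

794.751 micronewtons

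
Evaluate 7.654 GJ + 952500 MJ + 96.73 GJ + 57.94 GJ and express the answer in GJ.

1114.824 GJ

In GJ:
  7.654 GJ → 7.654
  952500 MJ = 952500e-3 GJ = 952.5
  96.73 GJ → 96.73
  57.94 GJ → 57.94
Sum: 7.654 + 952.5 + 96.73 + 57.94 = 1114.824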